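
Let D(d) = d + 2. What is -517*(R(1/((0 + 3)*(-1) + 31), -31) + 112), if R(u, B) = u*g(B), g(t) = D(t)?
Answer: -1606319/28 ≈ -57369.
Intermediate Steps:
D(d) = 2 + d
g(t) = 2 + t
R(u, B) = u*(2 + B)
-517*(R(1/((0 + 3)*(-1) + 31), -31) + 112) = -517*((2 - 31)/((0 + 3)*(-1) + 31) + 112) = -517*(-29/(3*(-1) + 31) + 112) = -517*(-29/(-3 + 31) + 112) = -517*(-29/28 + 112) = -517*3107/28 = -1606319/28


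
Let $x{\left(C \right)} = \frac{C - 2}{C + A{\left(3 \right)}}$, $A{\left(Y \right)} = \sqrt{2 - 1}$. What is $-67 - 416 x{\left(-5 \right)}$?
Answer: $-795$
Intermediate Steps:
$A{\left(Y \right)} = 1$ ($A{\left(Y \right)} = \sqrt{1} = 1$)
$x{\left(C \right)} = \frac{-2 + C}{1 + C}$ ($x{\left(C \right)} = \frac{C - 2}{C + 1} = \frac{-2 + C}{1 + C}$)
$-67 - 416 x{\left(-5 \right)} = -67 - 416 \frac{-2 - 5}{1 - 5} = -67 - 416 \frac{1}{-4} \left(-7\right) = -67 - 416 \left(\left(- \frac{1}{4}\right) \left(-7\right)\right) = -67 - 728 = -795$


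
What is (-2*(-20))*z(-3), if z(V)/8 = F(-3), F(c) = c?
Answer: -960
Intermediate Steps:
z(V) = -24 (z(V) = 8*(-3) = -24)
(-2*(-20))*z(-3) = -2*(-20)*(-24) = 40*(-24) = -960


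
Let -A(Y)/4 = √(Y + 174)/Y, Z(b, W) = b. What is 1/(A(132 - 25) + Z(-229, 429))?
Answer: -2621821/600392513 + 428*√281/600392513 ≈ -0.0043549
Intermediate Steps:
A(Y) = -4*√(174 + Y)/Y (A(Y) = -4*√(Y + 174)/Y = -4*√(174 + Y)/Y)
1/(A(132 - 25) + Z(-229, 429)) = 1/(-4*√(174 + (132 - 25))/(132 - 25) - 229) = 1/(-4*√(174 + 107)/107 - 229) = 1/(-4*1/107*√281 - 229) = 1/(-4*√281/107 - 229) = 1/(-229 - 4*√281/107)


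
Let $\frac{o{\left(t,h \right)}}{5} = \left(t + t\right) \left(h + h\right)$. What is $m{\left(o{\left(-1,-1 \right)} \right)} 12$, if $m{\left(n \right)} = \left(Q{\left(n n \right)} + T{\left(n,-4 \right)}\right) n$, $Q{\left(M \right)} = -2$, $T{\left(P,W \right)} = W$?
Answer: $-1440$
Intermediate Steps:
$o{\left(t,h \right)} = 20 h t$ ($o{\left(t,h \right)} = 5 \left(t + t\right) \left(h + h\right) = 5 \cdot 2 t 2 h = 5 \cdot 4 h t = 20 h t$)
$m{\left(n \right)} = - 6 n$ ($m{\left(n \right)} = \left(-2 - 4\right) n = - 6 n$)
$m{\left(o{\left(-1,-1 \right)} \right)} 12 = - 6 \cdot 20 \left(-1\right) \left(-1\right) 12 = \left(-6\right) 20 \cdot 12 = \left(-120\right) 12 = -1440$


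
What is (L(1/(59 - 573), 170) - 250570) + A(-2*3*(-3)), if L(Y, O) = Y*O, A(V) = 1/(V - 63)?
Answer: -2897846132/11565 ≈ -2.5057e+5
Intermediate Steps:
A(V) = 1/(-63 + V)
L(Y, O) = O*Y
(L(1/(59 - 573), 170) - 250570) + A(-2*3*(-3)) = (170/(59 - 573) - 250570) + 1/(-63 - 2*3*(-3)) = (170/(-514) - 250570) + 1/(-63 - 6*(-3)) = (170*(-1/514) - 250570) + 1/(-63 + 18) = (-85/257 - 250570) + 1/(-45) = -64396575/257 - 1/45 = -2897846132/11565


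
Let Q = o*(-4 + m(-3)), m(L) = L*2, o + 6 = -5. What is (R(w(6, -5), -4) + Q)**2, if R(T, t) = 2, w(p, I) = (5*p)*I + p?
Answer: 12544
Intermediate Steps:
o = -11 (o = -6 - 5 = -11)
w(p, I) = p + 5*I*p (w(p, I) = 5*I*p + p = p + 5*I*p)
m(L) = 2*L
Q = 110 (Q = -11*(-4 + 2*(-3)) = -11*(-4 - 6) = -11*(-10) = 110)
(R(w(6, -5), -4) + Q)**2 = (2 + 110)**2 = 112**2 = 12544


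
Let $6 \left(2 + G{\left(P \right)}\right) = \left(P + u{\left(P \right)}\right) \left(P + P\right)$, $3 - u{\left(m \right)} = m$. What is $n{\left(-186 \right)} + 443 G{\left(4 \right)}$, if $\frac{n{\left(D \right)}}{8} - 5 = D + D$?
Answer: $-2050$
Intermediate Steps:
$u{\left(m \right)} = 3 - m$
$n{\left(D \right)} = 40 + 16 D$ ($n{\left(D \right)} = 40 + 8 \left(D + D\right) = 40 + 8 \cdot 2 D = 40 + 16 D$)
$G{\left(P \right)} = -2 + P$ ($G{\left(P \right)} = -2 + \frac{\left(P - \left(-3 + P\right)\right) \left(P + P\right)}{6} = -2 + \frac{3 \cdot 2 P}{6} = -2 + \frac{6 P}{6} = -2 + P$)
$n{\left(-186 \right)} + 443 G{\left(4 \right)} = \left(40 + 16 \left(-186\right)\right) + 443 \left(-2 + 4\right) = \left(40 - 2976\right) + 443 \cdot 2 = -2936 + 886 = -2050$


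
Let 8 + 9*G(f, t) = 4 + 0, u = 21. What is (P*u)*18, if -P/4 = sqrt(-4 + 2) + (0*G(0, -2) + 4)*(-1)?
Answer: 6048 - 1512*I*sqrt(2) ≈ 6048.0 - 2138.3*I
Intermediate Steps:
G(f, t) = -4/9 (G(f, t) = -8/9 + (4 + 0)/9 = -8/9 + (1/9)*4 = -8/9 + 4/9 = -4/9)
P = 16 - 4*I*sqrt(2) (P = -4*(sqrt(-4 + 2) + (0*(-4/9) + 4)*(-1)) = -4*(sqrt(-2) + (0 + 4)*(-1)) = -4*(I*sqrt(2) + 4*(-1)) = -4*(I*sqrt(2) - 4) = -4*(-4 + I*sqrt(2)) = 16 - 4*I*sqrt(2) ≈ 16.0 - 5.6569*I)
(P*u)*18 = ((16 - 4*I*sqrt(2))*21)*18 = (336 - 84*I*sqrt(2))*18 = 6048 - 1512*I*sqrt(2)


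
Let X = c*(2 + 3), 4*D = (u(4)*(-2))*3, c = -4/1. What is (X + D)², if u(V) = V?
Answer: 676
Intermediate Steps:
c = -4 (c = -4*1 = -4)
D = -6 (D = ((4*(-2))*3)/4 = (-8*3)/4 = (¼)*(-24) = -6)
X = -20 (X = -4*(2 + 3) = -4*5 = -20)
(X + D)² = (-20 - 6)² = (-26)² = 676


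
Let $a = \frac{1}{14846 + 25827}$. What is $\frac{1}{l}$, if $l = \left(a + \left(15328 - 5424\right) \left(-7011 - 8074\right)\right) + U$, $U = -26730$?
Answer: $- \frac{40673}{6077708227609} \approx -6.6922 \cdot 10^{-9}$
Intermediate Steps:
$a = \frac{1}{40673} \approx 2.4586 \cdot 10^{-5}$
$l = - \frac{6077708227609}{40673}$ ($l = \left(\frac{1}{40673} + \left(15328 - 5424\right) \left(-7011 - 8074\right)\right) - 26730 = \left(\frac{1}{40673} + 9904 \left(-15085\right)\right) - 26730 = \left(\frac{1}{40673} - 149401840\right) - 26730 = - \frac{6076621038319}{40673} - 26730 = - \frac{6077708227609}{40673} \approx -1.4943 \cdot 10^{8}$)
$\frac{1}{l} = \frac{1}{- \frac{6077708227609}{40673}} = - \frac{40673}{6077708227609}$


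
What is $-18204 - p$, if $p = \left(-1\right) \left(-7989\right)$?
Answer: $-26193$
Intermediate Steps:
$p = 7989$
$-18204 - p = -18204 - 7989 = -26193$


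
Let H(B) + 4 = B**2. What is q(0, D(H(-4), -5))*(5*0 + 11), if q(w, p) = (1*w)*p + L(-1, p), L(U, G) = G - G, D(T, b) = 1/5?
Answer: 0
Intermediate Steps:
H(B) = -4 + B**2
D(T, b) = 1/5 (D(T, b) = 1*(1/5) = 1/5)
L(U, G) = 0
q(w, p) = p*w (q(w, p) = (1*w)*p + 0 = w*p + 0 = p*w + 0 = p*w)
q(0, D(H(-4), -5))*(5*0 + 11) = ((1/5)*0)*(5*0 + 11) = 0*(0 + 11) = 0*11 = 0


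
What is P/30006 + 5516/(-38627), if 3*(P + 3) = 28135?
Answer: 294941857/1738562643 ≈ 0.16965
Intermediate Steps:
P = 28126/3 (P = -3 + (1/3)*28135 = -3 + 28135/3 = 28126/3 ≈ 9375.3)
P/30006 + 5516/(-38627) = (28126/3)/30006 + 5516/(-38627) = (28126/3)*(1/30006) + 5516*(-1/38627) = 14063/45009 - 5516/38627 = 294941857/1738562643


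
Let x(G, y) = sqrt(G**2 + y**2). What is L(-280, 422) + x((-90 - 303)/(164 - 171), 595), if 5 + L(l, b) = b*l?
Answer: -118165 + sqrt(17501674)/7 ≈ -1.1757e+5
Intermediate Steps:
L(l, b) = -5 + b*l
L(-280, 422) + x((-90 - 303)/(164 - 171), 595) = (-5 + 422*(-280)) + sqrt(((-90 - 303)/(164 - 171))**2 + 595**2) = (-5 - 118160) + sqrt((-393/(-7))**2 + 354025) = -118165 + sqrt((-393*(-1/7))**2 + 354025) = -118165 + sqrt((393/7)**2 + 354025) = -118165 + sqrt(154449/49 + 354025) = -118165 + sqrt(17501674/49) = -118165 + sqrt(17501674)/7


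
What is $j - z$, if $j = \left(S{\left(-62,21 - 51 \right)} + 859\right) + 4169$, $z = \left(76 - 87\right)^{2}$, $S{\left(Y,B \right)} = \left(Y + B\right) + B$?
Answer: $4785$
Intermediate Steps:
$S{\left(Y,B \right)} = Y + 2 B$ ($S{\left(Y,B \right)} = \left(B + Y\right) + B = Y + 2 B$)
$z = 121$ ($z = \left(-11\right)^{2} = 121$)
$j = 4906$ ($j = \left(\left(-62 + 2 \left(21 - 51\right)\right) + 859\right) + 4169 = \left(\left(-62 + 2 \left(-30\right)\right) + 859\right) + 4169 = \left(\left(-62 - 60\right) + 859\right) + 4169 = \left(-122 + 859\right) + 4169 = 737 + 4169 = 4906$)
$j - z = 4906 - 121 = 4785$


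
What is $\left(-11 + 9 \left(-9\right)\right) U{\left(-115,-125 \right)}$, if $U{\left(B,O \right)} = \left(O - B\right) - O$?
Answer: $-10580$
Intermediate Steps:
$U{\left(B,O \right)} = - B$
$\left(-11 + 9 \left(-9\right)\right) U{\left(-115,-125 \right)} = \left(-11 + 9 \left(-9\right)\right) \left(\left(-1\right) \left(-115\right)\right) = \left(-11 - 81\right) 115 = \left(-92\right) 115 = -10580$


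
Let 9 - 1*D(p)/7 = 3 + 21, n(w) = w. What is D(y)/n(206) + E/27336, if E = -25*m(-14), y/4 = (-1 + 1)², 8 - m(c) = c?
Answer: -745895/1407804 ≈ -0.52983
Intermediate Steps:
m(c) = 8 - c
y = 0 (y = 4*(-1 + 1)² = 4*0² = 4*0 = 0)
E = -550 (E = -25*(8 - 1*(-14)) = -25*(8 + 14) = -25*22 = -550)
D(p) = -105 (D(p) = 63 - 7*(3 + 21) = 63 - 7*24 = 63 - 168 = -105)
D(y)/n(206) + E/27336 = -105/206 - 550/27336 = -105*1/206 - 550*1/27336 = -105/206 - 275/13668 = -745895/1407804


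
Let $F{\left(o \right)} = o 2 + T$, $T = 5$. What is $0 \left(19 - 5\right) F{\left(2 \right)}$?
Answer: $0$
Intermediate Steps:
$F{\left(o \right)} = 5 + 2 o$ ($F{\left(o \right)} = o 2 + 5 = 2 o + 5 = 5 + 2 o$)
$0 \left(19 - 5\right) F{\left(2 \right)} = 0 \left(19 - 5\right) \left(5 + 2 \cdot 2\right) = 0 \cdot 14 \left(5 + 4\right) = 0 \cdot 9 = 0$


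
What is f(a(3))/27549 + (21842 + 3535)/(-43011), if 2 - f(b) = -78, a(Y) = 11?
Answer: -25765559/43885557 ≈ -0.58711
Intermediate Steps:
f(b) = 80 (f(b) = 2 - 1*(-78) = 2 + 78 = 80)
f(a(3))/27549 + (21842 + 3535)/(-43011) = 80/27549 + (21842 + 3535)/(-43011) = 80*(1/27549) + 25377*(-1/43011) = 80/27549 - 8459/14337 = -25765559/43885557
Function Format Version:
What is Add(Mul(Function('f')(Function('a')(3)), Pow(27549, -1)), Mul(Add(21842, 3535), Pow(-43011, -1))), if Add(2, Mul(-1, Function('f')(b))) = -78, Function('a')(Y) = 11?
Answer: Rational(-25765559, 43885557) ≈ -0.58711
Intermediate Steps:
Function('f')(b) = 80 (Function('f')(b) = Add(2, Mul(-1, -78)) = Add(2, 78) = 80)
Add(Mul(Function('f')(Function('a')(3)), Pow(27549, -1)), Mul(Add(21842, 3535), Pow(-43011, -1))) = Add(Mul(80, Pow(27549, -1)), Mul(Add(21842, 3535), Pow(-43011, -1))) = Add(Mul(80, Rational(1, 27549)), Mul(25377, Rational(-1, 43011))) = Add(Rational(80, 27549), Rational(-8459, 14337)) = Rational(-25765559, 43885557)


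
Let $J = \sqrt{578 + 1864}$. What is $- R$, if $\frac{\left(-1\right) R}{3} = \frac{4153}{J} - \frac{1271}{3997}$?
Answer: $- \frac{3813}{3997} + \frac{4153 \sqrt{2442}}{814} \approx 251.17$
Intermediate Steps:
$J = \sqrt{2442} \approx 49.417$
$R = \frac{3813}{3997} - \frac{4153 \sqrt{2442}}{814}$ ($R = - 3 \left(\frac{4153}{\sqrt{2442}} - \frac{1271}{3997}\right) = - 3 \left(4153 \frac{\sqrt{2442}}{2442} - \frac{1271}{3997}\right) = - 3 \left(\frac{4153 \sqrt{2442}}{2442} - \frac{1271}{3997}\right) = - 3 \left(- \frac{1271}{3997} + \frac{4153 \sqrt{2442}}{2442}\right) = \frac{3813}{3997} - \frac{4153 \sqrt{2442}}{814} \approx -251.17$)
$- R = - (\frac{3813}{3997} - \frac{4153 \sqrt{2442}}{814}) = - \frac{3813}{3997} + \frac{4153 \sqrt{2442}}{814}$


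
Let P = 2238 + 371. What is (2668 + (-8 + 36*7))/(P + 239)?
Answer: 91/89 ≈ 1.0225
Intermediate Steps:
P = 2609
(2668 + (-8 + 36*7))/(P + 239) = (2668 + (-8 + 36*7))/(2609 + 239) = (2668 + (-8 + 252))/2848 = (2668 + 244)*(1/2848) = 2912*(1/2848) = 91/89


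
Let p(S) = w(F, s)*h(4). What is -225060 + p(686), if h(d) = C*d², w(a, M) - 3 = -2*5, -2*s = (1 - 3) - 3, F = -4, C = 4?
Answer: -225508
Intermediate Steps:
s = 5/2 (s = -((1 - 3) - 3)/2 = -(-2 - 3)/2 = -½*(-5) = 5/2 ≈ 2.5000)
w(a, M) = -7 (w(a, M) = 3 - 2*5 = 3 - 10 = -7)
h(d) = 4*d²
p(S) = -448 (p(S) = -28*4² = -28*16 = -7*64 = -448)
-225060 + p(686) = -225060 - 448 = -225508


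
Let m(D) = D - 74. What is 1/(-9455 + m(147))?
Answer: -1/9382 ≈ -0.00010659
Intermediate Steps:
m(D) = -74 + D
1/(-9455 + m(147)) = 1/(-9455 + (-74 + 147)) = 1/(-9455 + 73) = 1/(-9382) = -1/9382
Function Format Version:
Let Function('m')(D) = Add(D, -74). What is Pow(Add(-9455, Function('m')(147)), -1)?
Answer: Rational(-1, 9382) ≈ -0.00010659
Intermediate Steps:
Function('m')(D) = Add(-74, D)
Pow(Add(-9455, Function('m')(147)), -1) = Pow(Add(-9455, Add(-74, 147)), -1) = Pow(Add(-9455, 73), -1) = Pow(-9382, -1) = Rational(-1, 9382)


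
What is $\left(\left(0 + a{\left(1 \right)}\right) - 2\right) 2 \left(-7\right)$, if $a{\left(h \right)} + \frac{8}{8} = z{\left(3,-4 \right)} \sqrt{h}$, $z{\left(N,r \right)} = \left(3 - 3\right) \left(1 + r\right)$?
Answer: $42$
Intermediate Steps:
$z{\left(N,r \right)} = 0$ ($z{\left(N,r \right)} = 0 \left(1 + r\right) = 0$)
$a{\left(h \right)} = -1$ ($a{\left(h \right)} = -1 + 0 \sqrt{h} = -1 + 0 = -1$)
$\left(\left(0 + a{\left(1 \right)}\right) - 2\right) 2 \left(-7\right) = \left(\left(0 - 1\right) - 2\right) 2 \left(-7\right) = \left(-1 - 2\right) 2 \left(-7\right) = \left(-3\right) 2 \left(-7\right) = \left(-6\right) \left(-7\right) = 42$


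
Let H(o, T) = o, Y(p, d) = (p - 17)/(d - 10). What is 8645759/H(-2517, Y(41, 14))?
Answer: -8645759/2517 ≈ -3434.9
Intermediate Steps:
Y(p, d) = (-17 + p)/(-10 + d)
8645759/H(-2517, Y(41, 14)) = 8645759/(-2517) = 8645759*(-1/2517) = -8645759/2517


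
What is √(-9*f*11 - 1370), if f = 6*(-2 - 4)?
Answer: √2194 ≈ 46.840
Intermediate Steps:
f = -36 (f = 6*(-6) = -36)
√(-9*f*11 - 1370) = √(-9*(-36)*11 - 1370) = √(324*11 - 1370) = √(3564 - 1370) = √2194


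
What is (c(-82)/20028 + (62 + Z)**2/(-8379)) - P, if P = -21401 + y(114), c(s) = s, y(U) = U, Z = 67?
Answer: 198440870701/9323034 ≈ 21285.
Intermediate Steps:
P = -21287 (P = -21401 + 114 = -21287)
(c(-82)/20028 + (62 + Z)**2/(-8379)) - P = (-82/20028 + (62 + 67)**2/(-8379)) - 1*(-21287) = (-82*1/20028 + 129**2*(-1/8379)) + 21287 = (-41/10014 + 16641*(-1/8379)) + 21287 = (-41/10014 - 1849/931) + 21287 = -18554057/9323034 + 21287 = 198440870701/9323034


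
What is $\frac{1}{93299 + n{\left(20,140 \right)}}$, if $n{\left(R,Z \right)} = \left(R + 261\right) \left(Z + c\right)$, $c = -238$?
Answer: $\frac{1}{65761} \approx 1.5207 \cdot 10^{-5}$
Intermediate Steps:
$n{\left(R,Z \right)} = \left(-238 + Z\right) \left(261 + R\right)$ ($n{\left(R,Z \right)} = \left(R + 261\right) \left(Z - 238\right) = \left(261 + R\right) \left(-238 + Z\right) = \left(-238 + Z\right) \left(261 + R\right)$)
$\frac{1}{93299 + n{\left(20,140 \right)}} = \frac{1}{93299 + \left(-62118 - 4760 + 261 \cdot 140 + 20 \cdot 140\right)} = \frac{1}{93299 + \left(-62118 - 4760 + 36540 + 2800\right)} = \frac{1}{93299 - 27538} = \frac{1}{65761}$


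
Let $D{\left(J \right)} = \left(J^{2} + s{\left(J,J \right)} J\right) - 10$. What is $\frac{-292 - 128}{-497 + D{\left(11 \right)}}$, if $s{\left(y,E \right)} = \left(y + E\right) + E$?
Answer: $\frac{420}{23} \approx 18.261$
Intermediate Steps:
$s{\left(y,E \right)} = y + 2 E$ ($s{\left(y,E \right)} = \left(E + y\right) + E = y + 2 E$)
$D{\left(J \right)} = -10 + 4 J^{2}$ ($D{\left(J \right)} = \left(J^{2} + \left(J + 2 J\right) J\right) - 10 = \left(J^{2} + 3 J J\right) - 10 = \left(J^{2} + 3 J^{2}\right) - 10 = 4 J^{2} - 10 = -10 + 4 J^{2}$)
$\frac{-292 - 128}{-497 + D{\left(11 \right)}} = \frac{-292 - 128}{-497 - \left(10 - 4 \cdot 11^{2}\right)} = - \frac{420}{-497 + \left(-10 + 4 \cdot 121\right)} = - \frac{420}{-497 + \left(-10 + 484\right)} = - \frac{420}{-497 + 474} = - \frac{420}{-23} = \left(-420\right) \left(- \frac{1}{23}\right) = \frac{420}{23}$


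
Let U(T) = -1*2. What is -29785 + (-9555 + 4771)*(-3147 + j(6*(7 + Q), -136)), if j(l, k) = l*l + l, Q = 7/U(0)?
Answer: 12815255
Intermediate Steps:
U(T) = -2
Q = -7/2 (Q = 7/(-2) = 7*(-1/2) = -7/2 ≈ -3.5000)
j(l, k) = l + l**2 (j(l, k) = l**2 + l = l + l**2)
-29785 + (-9555 + 4771)*(-3147 + j(6*(7 + Q), -136)) = -29785 + (-9555 + 4771)*(-3147 + (6*(7 - 7/2))*(1 + 6*(7 - 7/2))) = -29785 - 4784*(-3147 + (6*(7/2))*(1 + 6*(7/2))) = -29785 - 4784*(-3147 + 21*(1 + 21)) = -29785 - 4784*(-3147 + 21*22) = -29785 - 4784*(-3147 + 462) = -29785 - 4784*(-2685) = -29785 + 12845040 = 12815255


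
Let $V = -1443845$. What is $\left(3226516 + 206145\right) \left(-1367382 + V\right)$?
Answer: $-9649989285047$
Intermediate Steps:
$\left(3226516 + 206145\right) \left(-1367382 + V\right) = \left(3226516 + 206145\right) \left(-1367382 - 1443845\right) = 3432661 \left(-2811227\right) = -9649989285047$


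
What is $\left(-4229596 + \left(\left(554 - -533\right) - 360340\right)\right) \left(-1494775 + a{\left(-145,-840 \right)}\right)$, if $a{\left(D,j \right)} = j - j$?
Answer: $6859296763975$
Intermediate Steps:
$a{\left(D,j \right)} = 0$
$\left(-4229596 + \left(\left(554 - -533\right) - 360340\right)\right) \left(-1494775 + a{\left(-145,-840 \right)}\right) = \left(-4229596 + \left(\left(554 - -533\right) - 360340\right)\right) \left(-1494775 + 0\right) = \left(-4229596 + \left(\left(554 + 533\right) - 360340\right)\right) \left(-1494775\right) = \left(-4229596 + \left(1087 - 360340\right)\right) \left(-1494775\right) = \left(-4229596 - 359253\right) \left(-1494775\right) = \left(-4588849\right) \left(-1494775\right) = 6859296763975$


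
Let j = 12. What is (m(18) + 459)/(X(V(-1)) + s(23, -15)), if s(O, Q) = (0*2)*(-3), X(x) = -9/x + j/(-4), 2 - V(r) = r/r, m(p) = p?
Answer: -159/4 ≈ -39.750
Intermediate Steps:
V(r) = 1 (V(r) = 2 - r/r = 2 - 1*1 = 2 - 1 = 1)
X(x) = -3 - 9/x (X(x) = -9/x + 12/(-4) = -9/x + 12*(-1/4) = -9/x - 3 = -3 - 9/x)
s(O, Q) = 0 (s(O, Q) = 0*(-3) = 0)
(m(18) + 459)/(X(V(-1)) + s(23, -15)) = (18 + 459)/((-3 - 9/1) + 0) = 477/((-3 - 9*1) + 0) = 477/((-3 - 9) + 0) = 477/(-12 + 0) = 477/(-12) = 477*(-1/12) = -159/4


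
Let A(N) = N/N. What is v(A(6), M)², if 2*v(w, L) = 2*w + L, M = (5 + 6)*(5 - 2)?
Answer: 1225/4 ≈ 306.25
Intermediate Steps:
A(N) = 1
M = 33 (M = 11*3 = 33)
v(w, L) = w + L/2 (v(w, L) = (2*w + L)/2 = (L + 2*w)/2 = w + L/2)
v(A(6), M)² = (1 + (½)*33)² = (1 + 33/2)² = (35/2)² = 1225/4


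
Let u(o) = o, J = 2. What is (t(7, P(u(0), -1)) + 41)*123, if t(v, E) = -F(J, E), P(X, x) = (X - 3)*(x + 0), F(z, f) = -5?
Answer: 5658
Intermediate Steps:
P(X, x) = x*(-3 + X) (P(X, x) = (-3 + X)*x = x*(-3 + X))
t(v, E) = 5 (t(v, E) = -1*(-5) = 5)
(t(7, P(u(0), -1)) + 41)*123 = (5 + 41)*123 = 46*123 = 5658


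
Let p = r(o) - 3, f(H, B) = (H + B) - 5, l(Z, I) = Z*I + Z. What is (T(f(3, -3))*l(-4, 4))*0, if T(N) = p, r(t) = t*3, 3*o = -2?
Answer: 0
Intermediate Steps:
o = -⅔ (o = (⅓)*(-2) = -⅔ ≈ -0.66667)
r(t) = 3*t
l(Z, I) = Z + I*Z (l(Z, I) = I*Z + Z = Z + I*Z)
f(H, B) = -5 + B + H (f(H, B) = (B + H) - 5 = -5 + B + H)
p = -5 (p = 3*(-⅔) - 3 = -2 - 3 = -5)
T(N) = -5
(T(f(3, -3))*l(-4, 4))*0 = -(-20)*(1 + 4)*0 = -(-20)*5*0 = -5*(-20)*0 = 100*0 = 0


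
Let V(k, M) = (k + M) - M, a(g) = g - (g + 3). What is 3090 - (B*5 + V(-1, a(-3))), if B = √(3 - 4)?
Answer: 3091 - 5*I ≈ 3091.0 - 5.0*I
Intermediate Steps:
a(g) = -3 (a(g) = g - (3 + g) = g + (-3 - g) = -3)
V(k, M) = k (V(k, M) = (M + k) - M = k)
B = I (B = √(-1) = I ≈ 1.0*I)
3090 - (B*5 + V(-1, a(-3))) = 3090 - (I*5 - 1) = 3090 - (5*I - 1) = 3090 - (-1 + 5*I) = 3090 + (1 - 5*I) = 3091 - 5*I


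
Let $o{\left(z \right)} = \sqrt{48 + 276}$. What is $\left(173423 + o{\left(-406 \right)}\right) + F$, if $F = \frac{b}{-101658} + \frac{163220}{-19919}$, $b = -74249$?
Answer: $\frac{351190025027653}{2024925702} \approx 1.7343 \cdot 10^{5}$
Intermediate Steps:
$o{\left(z \right)} = 18$ ($o{\left(z \right)} = \sqrt{324} = 18$)
$F = - \frac{15113652929}{2024925702}$ ($F = - \frac{74249}{-101658} + \frac{163220}{-19919} = \left(-74249\right) \left(- \frac{1}{101658}\right) + 163220 \left(- \frac{1}{19919}\right) = \frac{74249}{101658} - \frac{163220}{19919} = - \frac{15113652929}{2024925702} \approx -7.4638$)
$\left(173423 + o{\left(-406 \right)}\right) + F = \left(173423 + 18\right) - \frac{15113652929}{2024925702} = 173441 - \frac{15113652929}{2024925702} = \frac{351190025027653}{2024925702}$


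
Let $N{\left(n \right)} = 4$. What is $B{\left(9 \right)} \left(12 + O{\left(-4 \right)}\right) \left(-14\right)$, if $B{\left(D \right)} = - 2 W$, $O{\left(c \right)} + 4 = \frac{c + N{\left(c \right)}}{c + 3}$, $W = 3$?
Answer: $672$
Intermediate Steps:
$O{\left(c \right)} = -4 + \frac{4 + c}{3 + c}$ ($O{\left(c \right)} = -4 + \frac{c + 4}{c + 3} = -4 + \frac{4 + c}{3 + c}$)
$B{\left(D \right)} = -6$ ($B{\left(D \right)} = \left(-2\right) 3 = -6$)
$B{\left(9 \right)} \left(12 + O{\left(-4 \right)}\right) \left(-14\right) = - 6 \left(12 + \frac{-8 - -12}{3 - 4}\right) \left(-14\right) = - 6 \left(12 + \frac{-8 + 12}{-1}\right) \left(-14\right) = - 6 \left(12 - 4\right) \left(-14\right) = - 6 \cdot 8 \left(-14\right) = \left(-6\right) \left(-112\right) = 672$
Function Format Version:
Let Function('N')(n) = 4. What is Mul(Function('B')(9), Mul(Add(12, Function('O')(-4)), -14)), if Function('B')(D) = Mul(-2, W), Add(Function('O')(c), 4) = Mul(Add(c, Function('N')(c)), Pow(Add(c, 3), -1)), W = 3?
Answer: 672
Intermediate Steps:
Function('O')(c) = Add(-4, Mul(Pow(Add(3, c), -1), Add(4, c))) (Function('O')(c) = Add(-4, Mul(Add(c, 4), Pow(Add(c, 3), -1))) = Add(-4, Mul(Add(4, c), Pow(Add(3, c), -1))) = Add(-4, Mul(Pow(Add(3, c), -1), Add(4, c))))
Function('B')(D) = -6 (Function('B')(D) = Mul(-2, 3) = -6)
Mul(Function('B')(9), Mul(Add(12, Function('O')(-4)), -14)) = Mul(-6, Mul(Add(12, Mul(Pow(Add(3, -4), -1), Add(-8, Mul(-3, -4)))), -14)) = Mul(-6, Mul(Add(12, Mul(Pow(-1, -1), Add(-8, 12))), -14)) = Mul(-6, Mul(Add(12, Mul(-1, 4)), -14)) = Mul(-6, Mul(Add(12, -4), -14)) = Mul(-6, Mul(8, -14)) = Mul(-6, -112) = 672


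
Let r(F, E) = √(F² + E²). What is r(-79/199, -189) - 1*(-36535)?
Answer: 36535 + √1414593562/199 ≈ 36724.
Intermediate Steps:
r(F, E) = √(E² + F²)
r(-79/199, -189) - 1*(-36535) = √((-189)² + (-79/199)²) - 1*(-36535) = √(35721 + (-79*1/199)²) + 36535 = √(35721 + (-79/199)²) + 36535 = √(35721 + 6241/39601) + 36535 = √(1414593562/39601) + 36535 = √1414593562/199 + 36535 = 36535 + √1414593562/199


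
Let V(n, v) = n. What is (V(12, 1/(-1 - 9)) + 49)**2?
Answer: 3721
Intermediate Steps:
(V(12, 1/(-1 - 9)) + 49)**2 = (12 + 49)**2 = 61**2 = 3721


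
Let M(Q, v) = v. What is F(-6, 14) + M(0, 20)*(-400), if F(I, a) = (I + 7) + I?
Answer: -8005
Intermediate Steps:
F(I, a) = 7 + 2*I (F(I, a) = (7 + I) + I = 7 + 2*I)
F(-6, 14) + M(0, 20)*(-400) = (7 + 2*(-6)) + 20*(-400) = (7 - 12) - 8000 = -5 - 8000 = -8005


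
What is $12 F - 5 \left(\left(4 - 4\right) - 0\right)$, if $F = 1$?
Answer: $12$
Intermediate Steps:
$12 F - 5 \left(\left(4 - 4\right) - 0\right) = 12 \cdot 1 - 5 \left(\left(4 - 4\right) - 0\right) = 12 - 5 \left(0 + 0\right) = 12 - 0 = 12 + 0 = 12$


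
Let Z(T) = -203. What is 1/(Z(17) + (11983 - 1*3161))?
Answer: 1/8619 ≈ 0.00011602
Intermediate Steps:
1/(Z(17) + (11983 - 1*3161)) = 1/(-203 + (11983 - 1*3161)) = 1/(-203 + (11983 - 3161)) = 1/(-203 + 8822) = 1/8619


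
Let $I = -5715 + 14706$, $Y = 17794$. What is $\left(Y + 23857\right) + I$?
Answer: $50642$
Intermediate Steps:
$I = 8991$
$\left(Y + 23857\right) + I = \left(17794 + 23857\right) + 8991 = 41651 + 8991 = 50642$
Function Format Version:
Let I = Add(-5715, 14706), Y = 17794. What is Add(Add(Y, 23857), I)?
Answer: 50642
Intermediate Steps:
I = 8991
Add(Add(Y, 23857), I) = Add(Add(17794, 23857), 8991) = Add(41651, 8991) = 50642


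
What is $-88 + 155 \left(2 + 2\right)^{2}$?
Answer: $2392$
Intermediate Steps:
$-88 + 155 \left(2 + 2\right)^{2} = -88 + 155 \cdot 4^{2} = -88 + 155 \cdot 16 = -88 + 2480 = 2392$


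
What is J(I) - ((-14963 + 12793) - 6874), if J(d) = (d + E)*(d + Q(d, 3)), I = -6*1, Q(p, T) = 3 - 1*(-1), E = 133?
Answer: 8790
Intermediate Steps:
Q(p, T) = 4 (Q(p, T) = 3 + 1 = 4)
I = -6
J(d) = (4 + d)*(133 + d) (J(d) = (d + 133)*(d + 4) = (133 + d)*(4 + d) = (4 + d)*(133 + d))
J(I) - ((-14963 + 12793) - 6874) = (532 + (-6)² + 137*(-6)) - ((-14963 + 12793) - 6874) = (532 + 36 - 822) - (-2170 - 6874) = -254 - 1*(-9044) = -254 + 9044 = 8790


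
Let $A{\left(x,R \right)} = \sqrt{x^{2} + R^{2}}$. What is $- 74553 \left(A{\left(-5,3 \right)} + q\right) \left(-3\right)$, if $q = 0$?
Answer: $223659 \sqrt{34} \approx 1.3041 \cdot 10^{6}$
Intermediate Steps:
$A{\left(x,R \right)} = \sqrt{R^{2} + x^{2}}$
$- 74553 \left(A{\left(-5,3 \right)} + q\right) \left(-3\right) = - 74553 \left(\sqrt{3^{2} + \left(-5\right)^{2}} + 0\right) \left(-3\right) = - 74553 \left(\sqrt{9 + 25} + 0\right) \left(-3\right) = - 74553 \left(\sqrt{34} + 0\right) \left(-3\right) = - 74553 \sqrt{34} \left(-3\right) = - 74553 \left(- 3 \sqrt{34}\right) = 223659 \sqrt{34}$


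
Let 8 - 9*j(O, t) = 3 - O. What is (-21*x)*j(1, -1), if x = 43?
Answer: -602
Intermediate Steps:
j(O, t) = 5/9 + O/9 (j(O, t) = 8/9 - (3 - O)/9 = 8/9 + (-1/3 + O/9) = 5/9 + O/9)
(-21*x)*j(1, -1) = (-21*43)*(5/9 + (1/9)*1) = -903*(5/9 + 1/9) = -903*2/3 = -602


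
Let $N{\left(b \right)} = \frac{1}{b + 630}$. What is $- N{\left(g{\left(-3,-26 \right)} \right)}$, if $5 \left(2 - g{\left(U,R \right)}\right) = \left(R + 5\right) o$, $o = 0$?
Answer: $- \frac{1}{632} \approx -0.0015823$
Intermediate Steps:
$g{\left(U,R \right)} = 2$ ($g{\left(U,R \right)} = 2 - \frac{\left(R + 5\right) 0}{5} = 2 - \frac{\left(5 + R\right) 0}{5} = 2 - 0 = 2 + 0 = 2$)
$N{\left(b \right)} = \frac{1}{630 + b}$
$- N{\left(g{\left(-3,-26 \right)} \right)} = - \frac{1}{630 + 2} = - \frac{1}{632}$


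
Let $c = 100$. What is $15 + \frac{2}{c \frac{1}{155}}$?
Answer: $\frac{181}{10} \approx 18.1$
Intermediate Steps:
$15 + \frac{2}{c \frac{1}{155}} = 15 + \frac{2}{100 \cdot \frac{1}{155}} = 15 + \frac{2}{\frac{20}{31}} = 15 + 2 \cdot \frac{31}{20} = 15 + \frac{31}{10} = \frac{181}{10}$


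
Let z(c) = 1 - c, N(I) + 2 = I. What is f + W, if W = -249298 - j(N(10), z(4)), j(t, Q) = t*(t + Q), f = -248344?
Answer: -497682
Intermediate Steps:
N(I) = -2 + I
j(t, Q) = t*(Q + t)
W = -249338 (W = -249298 - (-2 + 10)*((1 - 1*4) + (-2 + 10)) = -249298 - 8*((1 - 4) + 8) = -249298 - 8*(-3 + 8) = -249298 - 8*5 = -249298 - 1*40 = -249298 - 40 = -249338)
f + W = -248344 - 249338 = -497682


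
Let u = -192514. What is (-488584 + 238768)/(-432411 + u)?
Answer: 35688/89275 ≈ 0.39975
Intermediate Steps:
(-488584 + 238768)/(-432411 + u) = (-488584 + 238768)/(-432411 - 192514) = -249816/(-624925) = -249816*(-1/624925) = 35688/89275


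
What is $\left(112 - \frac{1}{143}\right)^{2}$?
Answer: $\frac{256480225}{20449} \approx 12542.0$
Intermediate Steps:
$\left(112 - \frac{1}{143}\right)^{2} = \left(\frac{16015}{143}\right)^{2} = \frac{256480225}{20449}$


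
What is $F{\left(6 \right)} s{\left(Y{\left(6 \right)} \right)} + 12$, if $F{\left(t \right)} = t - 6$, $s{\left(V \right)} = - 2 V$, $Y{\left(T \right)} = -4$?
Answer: $12$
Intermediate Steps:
$F{\left(t \right)} = -6 + t$ ($F{\left(t \right)} = t - 6 = -6 + t$)
$F{\left(6 \right)} s{\left(Y{\left(6 \right)} \right)} + 12 = \left(-6 + 6\right) \left(\left(-2\right) \left(-4\right)\right) + 12 = 0 \cdot 8 + 12 = 0 + 12 = 12$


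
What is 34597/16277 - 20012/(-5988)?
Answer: 133225540/24366669 ≈ 5.4675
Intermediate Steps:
34597/16277 - 20012/(-5988) = 34597*(1/16277) - 20012*(-1/5988) = 34597/16277 + 5003/1497 = 133225540/24366669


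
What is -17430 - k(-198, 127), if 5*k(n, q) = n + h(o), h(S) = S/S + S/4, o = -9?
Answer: -347803/20 ≈ -17390.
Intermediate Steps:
h(S) = 1 + S/4 (h(S) = 1 + S*(¼) = 1 + S/4)
k(n, q) = -¼ + n/5 (k(n, q) = (n + (1 + (¼)*(-9)))/5 = (n + (1 - 9/4))/5 = (n - 5/4)/5 = (-5/4 + n)/5 = -¼ + n/5)
-17430 - k(-198, 127) = -17430 - (-¼ + (⅕)*(-198)) = -17430 - (-¼ - 198/5) = -17430 - 1*(-797/20) = -17430 + 797/20 = -347803/20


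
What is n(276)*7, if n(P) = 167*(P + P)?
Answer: 645288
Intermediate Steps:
n(P) = 334*P (n(P) = 167*(2*P) = 334*P)
n(276)*7 = (334*276)*7 = 92184*7 = 645288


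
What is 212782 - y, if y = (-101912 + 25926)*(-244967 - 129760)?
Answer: -28473793040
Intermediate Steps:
y = 28474005822 (y = -75986*(-374727) = 28474005822)
212782 - y = 212782 - 1*28474005822 = 212782 - 28474005822 = -28473793040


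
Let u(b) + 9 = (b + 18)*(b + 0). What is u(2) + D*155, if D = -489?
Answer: -75764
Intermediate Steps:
u(b) = -9 + b*(18 + b) (u(b) = -9 + (b + 18)*(b + 0) = -9 + (18 + b)*b = -9 + b*(18 + b))
u(2) + D*155 = (-9 + 2**2 + 18*2) - 489*155 = (-9 + 4 + 36) - 75795 = 31 - 75795 = -75764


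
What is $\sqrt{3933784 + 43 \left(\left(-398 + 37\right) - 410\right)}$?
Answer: $\sqrt{3900631} \approx 1975.0$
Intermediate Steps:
$\sqrt{3933784 + 43 \left(\left(-398 + 37\right) - 410\right)} = \sqrt{3933784 + 43 \left(-361 - 410\right)} = \sqrt{3933784 + 43 \left(-771\right)} = \sqrt{3933784 - 33153} = \sqrt{3900631}$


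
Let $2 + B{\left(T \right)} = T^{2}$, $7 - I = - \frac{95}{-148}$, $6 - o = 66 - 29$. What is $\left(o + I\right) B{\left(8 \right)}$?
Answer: $- \frac{113057}{74} \approx -1527.8$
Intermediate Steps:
$o = -31$ ($o = 6 - \left(66 - 29\right) = 6 - 37 = -31$)
$I = \frac{941}{148}$ ($I = 7 - - \frac{95}{-148} = 7 - \left(-95\right) \left(- \frac{1}{148}\right) = 7 - \frac{95}{148} = \frac{941}{148} \approx 6.3581$)
$B{\left(T \right)} = -2 + T^{2}$
$\left(o + I\right) B{\left(8 \right)} = \left(-31 + \frac{941}{148}\right) \left(-2 + 8^{2}\right) = - \frac{3647 \left(-2 + 64\right)}{148} = \left(- \frac{3647}{148}\right) 62 = - \frac{113057}{74}$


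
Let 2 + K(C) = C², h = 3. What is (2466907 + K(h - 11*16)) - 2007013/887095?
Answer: 2214926950217/887095 ≈ 2.4968e+6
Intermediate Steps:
K(C) = -2 + C²
(2466907 + K(h - 11*16)) - 2007013/887095 = (2466907 + (-2 + (3 - 11*16)²)) - 2007013/887095 = (2466907 + (-2 + (3 - 176)²)) - 2007013*1/887095 = (2466907 + (-2 + (-173)²)) - 2007013/887095 = (2466907 + (-2 + 29929)) - 2007013/887095 = (2466907 + 29927) - 2007013/887095 = 2496834 - 2007013/887095 = 2214926950217/887095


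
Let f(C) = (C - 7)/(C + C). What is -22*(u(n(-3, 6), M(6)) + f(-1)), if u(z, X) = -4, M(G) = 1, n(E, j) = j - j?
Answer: 0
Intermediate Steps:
n(E, j) = 0
f(C) = (-7 + C)/(2*C) (f(C) = (-7 + C)/((2*C)) = (-7 + C)*(1/(2*C)) = (-7 + C)/(2*C))
-22*(u(n(-3, 6), M(6)) + f(-1)) = -22*(-4 + (½)*(-7 - 1)/(-1)) = -22*(-4 + (½)*(-1)*(-8)) = -22*(-4 + 4) = -22*0 = 0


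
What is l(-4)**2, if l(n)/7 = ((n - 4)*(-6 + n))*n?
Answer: 5017600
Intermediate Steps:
l(n) = 7*n*(-6 + n)*(-4 + n) (l(n) = 7*(((n - 4)*(-6 + n))*n) = 7*(((-4 + n)*(-6 + n))*n) = 7*(((-6 + n)*(-4 + n))*n) = 7*(n*(-6 + n)*(-4 + n)) = 7*n*(-6 + n)*(-4 + n))
l(-4)**2 = (7*(-4)*(24 + (-4)**2 - 10*(-4)))**2 = (7*(-4)*(24 + 16 + 40))**2 = (7*(-4)*80)**2 = (-2240)**2 = 5017600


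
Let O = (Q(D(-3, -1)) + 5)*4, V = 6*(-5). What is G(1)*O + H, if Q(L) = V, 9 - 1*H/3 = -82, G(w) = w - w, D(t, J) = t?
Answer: 273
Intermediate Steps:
V = -30
G(w) = 0
H = 273 (H = 27 - 3*(-82) = 27 + 246 = 273)
Q(L) = -30
O = -100 (O = (-30 + 5)*4 = -25*4 = -100)
G(1)*O + H = 0*(-100) + 273 = 0 + 273 = 273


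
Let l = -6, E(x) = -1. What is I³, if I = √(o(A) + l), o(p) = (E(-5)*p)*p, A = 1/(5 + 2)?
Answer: -295*I*√295/343 ≈ -14.772*I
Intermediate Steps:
A = ⅐ (A = 1/7 = ⅐ ≈ 0.14286)
o(p) = -p² (o(p) = (-p)*p = -p²)
I = I*√295/7 (I = √(-(⅐)² - 6) = √(-1*1/49 - 6) = √(-1/49 - 6) = √(-295/49) = I*√295/7 ≈ 2.4537*I)
I³ = (I*√295/7)³ = -295*I*√295/343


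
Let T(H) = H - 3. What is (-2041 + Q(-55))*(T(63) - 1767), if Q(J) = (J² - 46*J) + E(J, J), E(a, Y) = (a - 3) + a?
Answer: -5805507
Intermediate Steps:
T(H) = -3 + H
E(a, Y) = -3 + 2*a (E(a, Y) = (-3 + a) + a = -3 + 2*a)
Q(J) = -3 + J² - 44*J (Q(J) = (J² - 46*J) + (-3 + 2*J) = -3 + J² - 44*J)
(-2041 + Q(-55))*(T(63) - 1767) = (-2041 + (-3 + (-55)² - 44*(-55)))*((-3 + 63) - 1767) = (-2041 + (-3 + 3025 + 2420))*(60 - 1767) = (-2041 + 5442)*(-1707) = 3401*(-1707) = -5805507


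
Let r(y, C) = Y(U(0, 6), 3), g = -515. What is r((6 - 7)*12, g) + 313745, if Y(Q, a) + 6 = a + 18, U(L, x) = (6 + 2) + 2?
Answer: 313760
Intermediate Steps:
U(L, x) = 10 (U(L, x) = 8 + 2 = 10)
Y(Q, a) = 12 + a (Y(Q, a) = -6 + (a + 18) = -6 + (18 + a) = 12 + a)
r(y, C) = 15 (r(y, C) = 12 + 3 = 15)
r((6 - 7)*12, g) + 313745 = 15 + 313745 = 313760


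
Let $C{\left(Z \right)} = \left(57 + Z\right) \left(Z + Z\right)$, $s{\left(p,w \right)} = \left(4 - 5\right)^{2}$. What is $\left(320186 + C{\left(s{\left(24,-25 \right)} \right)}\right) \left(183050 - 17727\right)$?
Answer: $52953287546$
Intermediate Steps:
$s{\left(p,w \right)} = 1$ ($s{\left(p,w \right)} = \left(-1\right)^{2} = 1$)
$C{\left(Z \right)} = 2 Z \left(57 + Z\right)$ ($C{\left(Z \right)} = \left(57 + Z\right) 2 Z = 2 Z \left(57 + Z\right)$)
$\left(320186 + C{\left(s{\left(24,-25 \right)} \right)}\right) \left(183050 - 17727\right) = \left(320186 + 2 \cdot 1 \left(57 + 1\right)\right) \left(183050 - 17727\right) = \left(320186 + 2 \cdot 1 \cdot 58\right) 165323 = \left(320186 + 116\right) 165323 = 320302 \cdot 165323 = 52953287546$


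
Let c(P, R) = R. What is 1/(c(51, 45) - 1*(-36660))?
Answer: 1/36705 ≈ 2.7244e-5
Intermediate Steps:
1/(c(51, 45) - 1*(-36660)) = 1/(45 - 1*(-36660)) = 1/(45 + 36660) = 1/36705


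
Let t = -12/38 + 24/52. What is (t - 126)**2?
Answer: 966339396/61009 ≈ 15839.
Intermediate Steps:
t = 36/247 (t = -12*1/38 + 24*(1/52) = -6/19 + 6/13 = 36/247 ≈ 0.14575)
(t - 126)**2 = (36/247 - 126)**2 = (-31086/247)**2 = 966339396/61009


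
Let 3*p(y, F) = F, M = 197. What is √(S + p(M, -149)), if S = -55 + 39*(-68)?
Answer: I*√24810/3 ≈ 52.504*I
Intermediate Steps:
p(y, F) = F/3
S = -2707 (S = -55 - 2652 = -2707)
√(S + p(M, -149)) = √(-2707 + (⅓)*(-149)) = √(-2707 - 149/3) = √(-8270/3) = I*√24810/3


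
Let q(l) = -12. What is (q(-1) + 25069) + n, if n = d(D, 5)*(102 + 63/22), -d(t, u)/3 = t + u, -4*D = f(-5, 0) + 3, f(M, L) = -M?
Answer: 530491/22 ≈ 24113.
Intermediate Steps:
D = -2 (D = -(-1*(-5) + 3)/4 = -(5 + 3)/4 = -¼*8 = -2)
d(t, u) = -3*t - 3*u (d(t, u) = -3*(t + u) = -3*t - 3*u)
n = -20763/22 (n = (-3*(-2) - 3*5)*(102 + 63/22) = (6 - 15)*(102 + 63*(1/22)) = -9*(102 + 63/22) = -9*2307/22 = -20763/22 ≈ -943.77)
(q(-1) + 25069) + n = (-12 + 25069) - 20763/22 = 25057 - 20763/22 = 530491/22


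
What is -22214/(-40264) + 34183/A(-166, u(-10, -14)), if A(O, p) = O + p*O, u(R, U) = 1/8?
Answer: -2744391695/15038604 ≈ -182.49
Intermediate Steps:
u(R, U) = ⅛
A(O, p) = O + O*p
-22214/(-40264) + 34183/A(-166, u(-10, -14)) = -22214/(-40264) + 34183/((-166*(1 + ⅛))) = -22214*(-1/40264) + 34183/((-166*9/8)) = 11107/20132 + 34183/(-747/4) = 11107/20132 + 34183*(-4/747) = 11107/20132 - 136732/747 = -2744391695/15038604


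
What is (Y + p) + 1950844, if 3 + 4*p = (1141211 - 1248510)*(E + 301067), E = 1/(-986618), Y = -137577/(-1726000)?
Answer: -6874699950442516378457/851451334000 ≈ -8.0741e+9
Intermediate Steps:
Y = 137577/1726000 (Y = -137577*(-1/1726000) = 137577/1726000 ≈ 0.079709)
E = -1/986618 ≈ -1.0136e-6
p = -31871893391594949/3946472 (p = -¾ + ((1141211 - 1248510)*(-1/986618 + 301067))/4 = -¾ + (-107299*297038121405/986618)/4 = -¾ + (¼)*(-31871893388635095/986618) = -¾ - 31871893388635095/3946472 = -31871893391594949/3946472 ≈ -8.0761e+9)
(Y + p) + 1950844 = (137577/1726000 - 31871893391594949/3946472) + 1950844 = -6876360999168742274457/851451334000 + 1950844 = -6874699950442516378457/851451334000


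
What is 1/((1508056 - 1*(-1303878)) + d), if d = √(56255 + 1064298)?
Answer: 2811934/7906971699803 - √1120553/7906971699803 ≈ 3.5549e-7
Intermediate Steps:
d = √1120553 ≈ 1058.6
1/((1508056 - 1*(-1303878)) + d) = 1/((1508056 - 1*(-1303878)) + √1120553) = 1/((1508056 + 1303878) + √1120553) = 1/(2811934 + √1120553)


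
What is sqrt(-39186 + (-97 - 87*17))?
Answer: I*sqrt(40762) ≈ 201.9*I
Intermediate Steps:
sqrt(-39186 + (-97 - 87*17)) = sqrt(-39186 + (-97 - 1479)) = sqrt(-39186 - 1576) = sqrt(-40762) = I*sqrt(40762)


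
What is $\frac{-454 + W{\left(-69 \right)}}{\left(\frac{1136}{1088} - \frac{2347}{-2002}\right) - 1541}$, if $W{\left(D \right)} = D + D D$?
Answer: $- \frac{288472184}{104741919} \approx -2.7541$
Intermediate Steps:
$W{\left(D \right)} = D + D^{2}$
$\frac{-454 + W{\left(-69 \right)}}{\left(\frac{1136}{1088} - \frac{2347}{-2002}\right) - 1541} = \frac{-454 - 69 \left(1 - 69\right)}{\left(\frac{1136}{1088} - \frac{2347}{-2002}\right) - 1541} = \frac{-454 - -4692}{\left(1136 \cdot \frac{1}{1088} - - \frac{2347}{2002}\right) - 1541} = \frac{-454 + 4692}{\left(\frac{71}{68} + \frac{2347}{2002}\right) - 1541} = \frac{4238}{\frac{150869}{68068} - 1541} = \frac{4238}{- \frac{104741919}{68068}} = 4238 \left(- \frac{68068}{104741919}\right) = - \frac{288472184}{104741919}$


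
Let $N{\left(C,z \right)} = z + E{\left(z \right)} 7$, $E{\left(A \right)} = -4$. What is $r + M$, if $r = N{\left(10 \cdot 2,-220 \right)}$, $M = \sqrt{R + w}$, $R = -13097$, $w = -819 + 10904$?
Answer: $-248 + 2 i \sqrt{753} \approx -248.0 + 54.882 i$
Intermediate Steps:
$w = 10085$
$M = 2 i \sqrt{753}$ ($M = \sqrt{-13097 + 10085} = \sqrt{-3012} = 2 i \sqrt{753} \approx 54.882 i$)
$N{\left(C,z \right)} = -28 + z$ ($N{\left(C,z \right)} = z - 28 = -28 + z$)
$r = -248$ ($r = -28 - 220 = -248$)
$r + M = -248 + 2 i \sqrt{753}$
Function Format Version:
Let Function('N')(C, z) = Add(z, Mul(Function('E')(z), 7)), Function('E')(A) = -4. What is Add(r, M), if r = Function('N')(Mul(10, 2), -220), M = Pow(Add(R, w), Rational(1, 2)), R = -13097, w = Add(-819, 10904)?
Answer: Add(-248, Mul(2, I, Pow(753, Rational(1, 2)))) ≈ Add(-248.00, Mul(54.882, I))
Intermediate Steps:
w = 10085
M = Mul(2, I, Pow(753, Rational(1, 2))) (M = Pow(Add(-13097, 10085), Rational(1, 2)) = Pow(-3012, Rational(1, 2)) = Mul(2, I, Pow(753, Rational(1, 2))) ≈ Mul(54.882, I))
Function('N')(C, z) = Add(-28, z) (Function('N')(C, z) = Add(z, Mul(-4, 7)) = Add(z, -28) = Add(-28, z))
r = -248 (r = Add(-28, -220) = -248)
Add(r, M) = Add(-248, Mul(2, I, Pow(753, Rational(1, 2))))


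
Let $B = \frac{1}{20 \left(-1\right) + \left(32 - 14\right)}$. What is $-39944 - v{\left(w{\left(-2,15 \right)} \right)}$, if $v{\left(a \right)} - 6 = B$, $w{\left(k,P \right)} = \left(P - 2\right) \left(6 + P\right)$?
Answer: $- \frac{79899}{2} \approx -39950.0$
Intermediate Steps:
$B = - \frac{1}{2}$ ($B = \frac{1}{-20 + 18} = \frac{1}{-2} = - \frac{1}{2} \approx -0.5$)
$w{\left(k,P \right)} = \left(-2 + P\right) \left(6 + P\right)$
$v{\left(a \right)} = \frac{11}{2}$ ($v{\left(a \right)} = 6 - \frac{1}{2} = \frac{11}{2}$)
$-39944 - v{\left(w{\left(-2,15 \right)} \right)} = -39944 - \frac{11}{2} = - \frac{79899}{2}$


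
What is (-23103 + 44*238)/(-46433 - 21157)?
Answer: 12631/67590 ≈ 0.18688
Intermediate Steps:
(-23103 + 44*238)/(-46433 - 21157) = (-23103 + 10472)/(-67590) = -12631*(-1/67590) = 12631/67590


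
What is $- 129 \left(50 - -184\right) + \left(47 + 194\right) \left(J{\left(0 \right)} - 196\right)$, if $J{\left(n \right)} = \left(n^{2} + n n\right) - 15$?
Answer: $-81037$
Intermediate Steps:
$J{\left(n \right)} = -15 + 2 n^{2}$ ($J{\left(n \right)} = \left(n^{2} + n^{2}\right) - 15 = 2 n^{2} - 15 = -15 + 2 n^{2}$)
$- 129 \left(50 - -184\right) + \left(47 + 194\right) \left(J{\left(0 \right)} - 196\right) = - 129 \left(50 - -184\right) + \left(47 + 194\right) \left(\left(-15 + 2 \cdot 0^{2}\right) - 196\right) = - 129 \left(50 + 184\right) + 241 \left(\left(-15 + 2 \cdot 0\right) - 196\right) = \left(-129\right) 234 + 241 \left(\left(-15 + 0\right) - 196\right) = -30186 + 241 \left(-15 - 196\right) = -30186 + 241 \left(-211\right) = -30186 - 50851 = -81037$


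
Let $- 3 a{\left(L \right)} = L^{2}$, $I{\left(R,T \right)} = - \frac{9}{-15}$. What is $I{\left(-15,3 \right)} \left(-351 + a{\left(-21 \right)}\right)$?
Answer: $- \frac{1494}{5} \approx -298.8$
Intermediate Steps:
$I{\left(R,T \right)} = \frac{3}{5}$ ($I{\left(R,T \right)} = \left(-9\right) \left(- \frac{1}{15}\right) = \frac{3}{5}$)
$a{\left(L \right)} = - \frac{L^{2}}{3}$
$I{\left(-15,3 \right)} \left(-351 + a{\left(-21 \right)}\right) = \frac{3 \left(-351 - \frac{\left(-21\right)^{2}}{3}\right)}{5} = \frac{3 \left(-351 - 147\right)}{5} = \frac{3}{5} \left(-498\right) = - \frac{1494}{5}$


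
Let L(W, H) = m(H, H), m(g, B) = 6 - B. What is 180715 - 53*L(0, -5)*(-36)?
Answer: 201703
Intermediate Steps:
L(W, H) = 6 - H
180715 - 53*L(0, -5)*(-36) = 180715 - 53*(6 - 1*(-5))*(-36) = 180715 - 53*(6 + 5)*(-36) = 180715 - 53*11*(-36) = 180715 - 583*(-36) = 180715 + 20988 = 201703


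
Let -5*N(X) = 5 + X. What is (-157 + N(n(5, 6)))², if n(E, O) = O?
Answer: 633616/25 ≈ 25345.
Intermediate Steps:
N(X) = -1 - X/5 (N(X) = -(5 + X)/5 = -1 - X/5)
(-157 + N(n(5, 6)))² = (-157 + (-1 - ⅕*6))² = (-157 + (-1 - 6/5))² = (-157 - 11/5)² = (-796/5)² = 633616/25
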